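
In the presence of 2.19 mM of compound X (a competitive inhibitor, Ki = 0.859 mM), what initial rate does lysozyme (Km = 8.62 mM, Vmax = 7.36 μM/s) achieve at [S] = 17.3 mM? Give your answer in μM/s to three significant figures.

2.66 μM/s

α = 1 + [I]/Ki = 1 + 2.19/0.859 = 3.549.
For a competitive inhibitor, Vmax is unchanged and the apparent Km becomes α·Km: Km,app = 30.6 mM, Vmax,app = 7.36 μM/s.
v = Vmax,app·[S]/(Km,app + [S]) = 7.36 × 17.3/(30.6 + 17.3) = 2.66 μM/s.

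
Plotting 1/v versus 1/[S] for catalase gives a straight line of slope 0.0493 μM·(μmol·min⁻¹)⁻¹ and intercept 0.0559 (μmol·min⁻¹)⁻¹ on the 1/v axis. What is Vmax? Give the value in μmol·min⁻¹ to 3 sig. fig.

The y-intercept of a Lineweaver–Burk plot equals 1/Vmax, so Vmax = 1/0.0559 = 17.9 μmol·min⁻¹.

17.9 μmol·min⁻¹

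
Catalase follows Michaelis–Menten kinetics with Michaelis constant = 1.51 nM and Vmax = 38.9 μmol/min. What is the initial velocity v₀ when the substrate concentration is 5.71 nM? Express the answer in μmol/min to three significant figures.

v = Vmax·[S]/(Km + [S]) = 38.9 × 5.71 / (1.51 + 5.71)
  = 222.1 / 7.220 = 30.8 μmol/min.

30.8 μmol/min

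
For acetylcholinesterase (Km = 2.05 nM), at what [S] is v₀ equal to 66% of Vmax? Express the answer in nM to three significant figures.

3.98 nM

v/Vmax = [S]/(Km+[S]) = 0.66, so [S] = Km·0.66/(1 − 0.66) = 2.05 × 1.941.
[S] = 3.98 nM.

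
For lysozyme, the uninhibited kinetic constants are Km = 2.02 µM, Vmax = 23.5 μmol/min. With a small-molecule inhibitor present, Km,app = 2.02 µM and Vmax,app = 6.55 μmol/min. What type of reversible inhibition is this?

Vmax decreases (23.5 → 6.55 μmol/min) while Km is unchanged — pure noncompetitive inhibition.

noncompetitive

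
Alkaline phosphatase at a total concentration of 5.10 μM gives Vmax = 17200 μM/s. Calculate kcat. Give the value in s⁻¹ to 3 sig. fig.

kcat = Vmax/[E]total = 17200 μM/s / 5.10 μM = 3370 s⁻¹.

3370 s⁻¹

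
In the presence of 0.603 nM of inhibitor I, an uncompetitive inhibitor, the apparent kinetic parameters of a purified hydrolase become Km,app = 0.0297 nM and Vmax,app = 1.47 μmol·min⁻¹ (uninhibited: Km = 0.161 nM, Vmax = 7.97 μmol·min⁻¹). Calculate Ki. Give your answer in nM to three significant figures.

Uncompetitive: Vmax,app = Vmax/α (and Km,app = Km/α) with α = 1 + [I]/Ki.
α = Vmax/Vmax,app = 7.97/1.47 = 5.422.
Since α = 1 + [I]/Ki, [I]/Ki = 5.422 − 1 = 4.422 and Ki = 0.603/4.422 = 0.136 nM.

0.136 nM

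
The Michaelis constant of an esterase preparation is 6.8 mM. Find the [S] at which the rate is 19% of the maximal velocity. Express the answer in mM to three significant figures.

v/Vmax = [S]/(Km+[S]) = 0.19, so [S] = Km·0.19/(1 − 0.19) = 6.8 × 0.2346.
[S] = 1.60 mM.

1.60 mM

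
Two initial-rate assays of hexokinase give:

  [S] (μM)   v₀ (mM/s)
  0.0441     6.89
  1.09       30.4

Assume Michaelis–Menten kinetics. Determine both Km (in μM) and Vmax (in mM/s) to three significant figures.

Km = 0.183 μM; Vmax = 35.5 mM/s

From v = Vmax[S]/(Km+[S]), each point gives Vmax = v(Km+[S])/[S].
Equating: 6.89(Km+0.0441)/0.0441 = 30.4(Km+1.09)/1.09.
156.2·Km + 6.89 = 27.89·Km + 30.4, so (156.2 − 27.89)·Km = 30.4 − 6.89.
Km = 23.51/128.3 = 0.183 μM; then Vmax = 6.89(0.183+0.0441)/0.0441 = 35.5 mM/s.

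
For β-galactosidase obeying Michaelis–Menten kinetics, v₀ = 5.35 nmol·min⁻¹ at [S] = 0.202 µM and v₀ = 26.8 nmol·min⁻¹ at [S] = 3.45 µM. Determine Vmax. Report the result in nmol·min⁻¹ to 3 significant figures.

35.7 nmol·min⁻¹

In reciprocal form, 1/v = (Km/Vmax)·(1/[S]) + 1/Vmax. The two points give (1/[S], 1/v) = (4.950, 0.1869) and (0.2899, 0.03731).
Slope = (0.1869 − 0.03731)/(4.950 − 0.2899) = 0.03210; intercept = 0.1869 − 0.03210×4.950 = 0.02801.
Vmax = 1/intercept = 35.7 nmol·min⁻¹; Km = slope × Vmax = 0.03210 × 35.7 = 1.15 µM.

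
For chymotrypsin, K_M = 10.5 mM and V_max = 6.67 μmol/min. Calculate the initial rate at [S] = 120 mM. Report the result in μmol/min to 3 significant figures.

[S]/(Km+[S]) = 120/130.5 = 0.9195, the fractional saturation.
v = 0.9195 × Vmax = 0.9195 × 6.67 = 6.13 μmol/min.

6.13 μmol/min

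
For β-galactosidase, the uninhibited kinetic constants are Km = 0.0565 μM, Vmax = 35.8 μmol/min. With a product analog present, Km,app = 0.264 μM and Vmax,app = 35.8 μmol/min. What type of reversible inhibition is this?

Km increases (0.0565 → 0.264 μM) while Vmax is unchanged — the hallmark of competitive inhibition.

competitive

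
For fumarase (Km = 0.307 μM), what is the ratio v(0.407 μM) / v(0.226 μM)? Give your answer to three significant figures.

Since Vmax cancels, v₂/v₁ = [S]₂(Km+[S]₁) / [S]₁(Km+[S]₂).
= 0.407×(0.307+0.226) / (0.226×(0.307+0.407)) = 0.2169/0.1614 = 1.34.

1.34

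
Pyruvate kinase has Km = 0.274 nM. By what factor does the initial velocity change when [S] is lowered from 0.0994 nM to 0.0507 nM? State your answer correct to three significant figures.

0.587

The fractional saturations are [S]/(Km+[S]) = 0.0994/0.3734 = 0.2662 and 0.0507/0.3247 = 0.1561.
v₂/v₁ is just their ratio: 0.1561/0.2662 = 0.587.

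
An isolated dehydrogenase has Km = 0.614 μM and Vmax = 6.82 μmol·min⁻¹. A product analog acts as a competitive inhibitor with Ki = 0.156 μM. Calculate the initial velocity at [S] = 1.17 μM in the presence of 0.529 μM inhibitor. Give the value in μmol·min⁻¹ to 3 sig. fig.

2.06 μmol·min⁻¹

α = 1 + [I]/Ki = 1 + 0.529/0.156 = 4.391.
For a competitive inhibitor, Vmax is unchanged and the apparent Km becomes α·Km: Km,app = 2.70 μM, Vmax,app = 6.82 μmol·min⁻¹.
v = Vmax,app·[S]/(Km,app + [S]) = 6.82 × 1.17/(2.70 + 1.17) = 2.06 μmol·min⁻¹.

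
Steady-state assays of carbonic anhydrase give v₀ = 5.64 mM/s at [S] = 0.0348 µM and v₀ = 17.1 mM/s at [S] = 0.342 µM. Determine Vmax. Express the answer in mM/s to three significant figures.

22.2 mM/s

From v = Vmax[S]/(Km+[S]), each point gives Vmax = v(Km+[S])/[S].
Equating: 5.64(Km+0.0348)/0.0348 = 17.1(Km+0.342)/0.342.
162.1·Km + 5.64 = 50.00·Km + 17.1, so (162.1 − 50.00)·Km = 17.1 − 5.64.
Km = 11.46/112.1 = 0.102 µM; then Vmax = 5.64(0.102+0.0348)/0.0348 = 22.2 mM/s.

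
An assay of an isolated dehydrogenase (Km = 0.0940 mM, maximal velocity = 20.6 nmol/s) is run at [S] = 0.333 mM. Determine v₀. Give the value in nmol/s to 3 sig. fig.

16.1 nmol/s

v = Vmax·[S]/(Km + [S]) = 20.6 × 0.333 / (0.0940 + 0.333)
  = 6.860 / 0.4270 = 16.1 nmol/s.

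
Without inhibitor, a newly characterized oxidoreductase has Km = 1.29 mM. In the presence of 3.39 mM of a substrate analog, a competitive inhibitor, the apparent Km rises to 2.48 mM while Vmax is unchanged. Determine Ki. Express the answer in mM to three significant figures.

3.67 mM

Competitive: Km,app = α·Km with α = 1 + [I]/Ki.
α = Km,app/Km = 2.48/1.29 = 1.922.
Ki = [I]/(α − 1) = 3.39/0.9225 = 3.67 mM.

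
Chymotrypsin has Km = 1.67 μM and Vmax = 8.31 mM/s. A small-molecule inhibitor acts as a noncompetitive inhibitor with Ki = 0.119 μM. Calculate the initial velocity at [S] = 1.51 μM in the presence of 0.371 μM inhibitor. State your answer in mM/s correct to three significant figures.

α = 1 + [I]/Ki = 1 + 0.371/0.119 = 4.118.
For a noncompetitive inhibitor, Vmax is reduced to Vmax/α while Km is unchanged: Km,app = 1.67 μM, Vmax,app = 2.02 mM/s.
v = Vmax,app·[S]/(Km,app + [S]) = 2.02 × 1.51/(1.67 + 1.51) = 0.958 mM/s.

0.958 mM/s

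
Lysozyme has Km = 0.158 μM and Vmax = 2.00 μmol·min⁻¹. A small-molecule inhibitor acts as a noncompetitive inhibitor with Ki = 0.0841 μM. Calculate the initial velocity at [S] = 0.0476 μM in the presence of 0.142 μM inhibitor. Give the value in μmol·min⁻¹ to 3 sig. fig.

With α = 1 + [I]/Ki = 1 + 0.142/0.0841 = 2.688, the noncompetitive rate law is v = (Vmax/α)·[S] / (Km + [S]).
v = (2.00/2.688)×0.0476 / (0.158 + 0.0476) = 0.03541/0.2056 = 0.172 μmol·min⁻¹.

0.172 μmol·min⁻¹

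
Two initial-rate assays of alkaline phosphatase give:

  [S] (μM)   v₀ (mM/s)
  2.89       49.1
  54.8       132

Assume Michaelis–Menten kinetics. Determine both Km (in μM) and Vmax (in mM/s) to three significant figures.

Km = 5.69 μM; Vmax = 146 mM/s

From v = Vmax[S]/(Km+[S]), each point gives Vmax = v(Km+[S])/[S].
Equating: 49.1(Km+2.89)/2.89 = 132(Km+54.8)/54.8.
16.99·Km + 49.1 = 2.409·Km + 132, so (16.99 − 2.409)·Km = 132 − 49.1.
Km = 82.90/14.58 = 5.69 μM; then Vmax = 49.1(5.69+2.89)/2.89 = 146 mM/s.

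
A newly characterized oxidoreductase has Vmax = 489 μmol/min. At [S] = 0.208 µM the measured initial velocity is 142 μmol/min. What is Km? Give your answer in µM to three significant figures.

0.508 µM

From v = Vmax[S]/(Km+[S]), Km = [S](Vmax − v)/v.
Km = 0.208 × (489 − 142) / 142 = 72.18/142 = 0.508 µM.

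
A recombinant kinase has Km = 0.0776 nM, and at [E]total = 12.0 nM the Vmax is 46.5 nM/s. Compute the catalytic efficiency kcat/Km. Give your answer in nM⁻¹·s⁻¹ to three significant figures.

49.9 nM⁻¹·s⁻¹

kcat = Vmax/[E]total = 46.5/12.0 = 3.88 s⁻¹.
kcat/Km = 3.88/0.0776 = 49.9 nM⁻¹·s⁻¹.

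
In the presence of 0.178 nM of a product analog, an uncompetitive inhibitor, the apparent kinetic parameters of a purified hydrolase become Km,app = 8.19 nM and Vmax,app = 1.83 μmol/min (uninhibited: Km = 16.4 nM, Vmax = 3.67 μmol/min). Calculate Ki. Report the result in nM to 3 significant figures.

0.177 nM

Uncompetitive: Vmax,app = Vmax/α (and Km,app = Km/α) with α = 1 + [I]/Ki.
α = Vmax/Vmax,app = 3.67/1.83 = 2.005.
Ki = [I]/(α − 1) = 0.178/1.005 = 0.177 nM.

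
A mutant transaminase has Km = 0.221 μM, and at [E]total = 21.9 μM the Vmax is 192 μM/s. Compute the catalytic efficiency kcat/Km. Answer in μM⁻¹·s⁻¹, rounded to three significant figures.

kcat = Vmax/[E]total = 192/21.9 = 8.77 s⁻¹.
kcat/Km = 8.77/0.221 = 39.7 μM⁻¹·s⁻¹.

39.7 μM⁻¹·s⁻¹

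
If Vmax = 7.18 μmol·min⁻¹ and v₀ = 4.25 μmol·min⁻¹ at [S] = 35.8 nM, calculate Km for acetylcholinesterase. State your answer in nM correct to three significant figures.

24.7 nM

v/Vmax = 4.25/7.18 = 0.5919 = [S]/(Km+[S]).
So Km + [S] = [S]/0.5919 = 60.48 nM, giving Km = 60.48 − 35.8 = 24.7 nM.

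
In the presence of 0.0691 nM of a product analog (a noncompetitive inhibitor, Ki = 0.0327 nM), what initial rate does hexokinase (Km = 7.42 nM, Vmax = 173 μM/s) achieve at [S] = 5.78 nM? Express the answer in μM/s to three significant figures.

α = 1 + [I]/Ki = 1 + 0.0691/0.0327 = 3.113.
For a noncompetitive inhibitor, Vmax is reduced to Vmax/α while Km is unchanged: Km,app = 7.42 nM, Vmax,app = 55.6 μM/s.
v = Vmax,app·[S]/(Km,app + [S]) = 55.6 × 5.78/(7.42 + 5.78) = 24.3 μM/s.

24.3 μM/s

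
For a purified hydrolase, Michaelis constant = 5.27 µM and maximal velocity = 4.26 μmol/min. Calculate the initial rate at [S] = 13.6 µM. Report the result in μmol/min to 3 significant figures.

[S]/(Km+[S]) = 13.6/18.87 = 0.7207, the fractional saturation.
v = 0.7207 × Vmax = 0.7207 × 4.26 = 3.07 μmol/min.

3.07 μmol/min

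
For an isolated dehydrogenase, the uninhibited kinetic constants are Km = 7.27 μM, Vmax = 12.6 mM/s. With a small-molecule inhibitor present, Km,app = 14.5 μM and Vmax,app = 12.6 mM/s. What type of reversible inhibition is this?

competitive

Km increases (7.27 → 14.5 μM) while Vmax is unchanged — the hallmark of competitive inhibition.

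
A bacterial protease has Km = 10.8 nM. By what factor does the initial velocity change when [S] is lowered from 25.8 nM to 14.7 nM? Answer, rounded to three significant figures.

Since Vmax cancels, v₂/v₁ = [S]₂(Km+[S]₁) / [S]₁(Km+[S]₂).
= 14.7×(10.8+25.8) / (25.8×(10.8+14.7)) = 538.0/657.9 = 0.818.

0.818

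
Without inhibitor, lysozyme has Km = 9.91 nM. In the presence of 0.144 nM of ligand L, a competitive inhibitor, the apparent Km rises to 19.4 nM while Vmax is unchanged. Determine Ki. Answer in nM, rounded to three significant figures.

0.150 nM

Competitive: Km,app = α·Km with α = 1 + [I]/Ki.
α = Km,app/Km = 19.4/9.91 = 1.958.
Ki = [I]/(α − 1) = 0.144/0.9576 = 0.150 nM.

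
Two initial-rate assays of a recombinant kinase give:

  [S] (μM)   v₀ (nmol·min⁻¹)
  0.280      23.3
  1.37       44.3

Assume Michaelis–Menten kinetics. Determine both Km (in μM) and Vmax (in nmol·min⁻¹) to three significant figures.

From v = Vmax[S]/(Km+[S]), each point gives Vmax = v(Km+[S])/[S].
Equating: 23.3(Km+0.280)/0.280 = 44.3(Km+1.37)/1.37.
83.21·Km + 23.3 = 32.34·Km + 44.3, so (83.21 − 32.34)·Km = 44.3 − 23.3.
Km = 21.00/50.88 = 0.413 μM; then Vmax = 23.3(0.413+0.280)/0.280 = 57.6 nmol·min⁻¹.

Km = 0.413 μM; Vmax = 57.6 nmol·min⁻¹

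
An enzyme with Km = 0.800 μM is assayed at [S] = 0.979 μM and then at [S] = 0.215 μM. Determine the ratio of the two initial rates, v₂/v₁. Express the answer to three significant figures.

0.385

The fractional saturations are [S]/(Km+[S]) = 0.979/1.779 = 0.5503 and 0.215/1.015 = 0.2118.
v₂/v₁ is just their ratio: 0.2118/0.5503 = 0.385.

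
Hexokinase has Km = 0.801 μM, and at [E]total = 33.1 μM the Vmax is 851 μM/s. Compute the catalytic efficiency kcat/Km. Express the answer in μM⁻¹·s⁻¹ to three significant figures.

kcat = Vmax/[E]total = 851/33.1 = 25.7 s⁻¹.
kcat/Km = 25.7/0.801 = 32.1 μM⁻¹·s⁻¹.

32.1 μM⁻¹·s⁻¹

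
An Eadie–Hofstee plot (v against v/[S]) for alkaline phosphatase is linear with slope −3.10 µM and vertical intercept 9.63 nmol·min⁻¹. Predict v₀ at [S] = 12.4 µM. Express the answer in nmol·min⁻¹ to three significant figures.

7.70 nmol·min⁻¹

In the Eadie–Hofstee form v = Vmax − Km·(v/[S]), the slope is −Km and the intercept is Vmax, so Km = 3.10 µM and Vmax = 9.63 nmol·min⁻¹.
v = 9.63 × 12.4/(3.10 + 12.4) = 7.70 nmol·min⁻¹.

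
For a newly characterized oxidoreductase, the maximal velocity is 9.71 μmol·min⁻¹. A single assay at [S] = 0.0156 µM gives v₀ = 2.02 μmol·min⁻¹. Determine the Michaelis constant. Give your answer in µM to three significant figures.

0.0594 µM

v/Vmax = 2.02/9.71 = 0.2080 = [S]/(Km+[S]).
So Km + [S] = [S]/0.2080 = 0.07499 µM, giving Km = 0.07499 − 0.0156 = 0.0594 µM.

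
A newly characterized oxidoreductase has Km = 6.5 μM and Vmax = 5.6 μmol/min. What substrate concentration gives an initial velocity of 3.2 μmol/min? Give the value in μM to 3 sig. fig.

Rearranging v = Vmax[S]/(Km+[S]) gives [S] = Km·v/(Vmax − v).
[S] = 6.5 × 3.2 / (5.6 − 3.2) = 20.80/2.400 = 8.67 μM.

8.67 μM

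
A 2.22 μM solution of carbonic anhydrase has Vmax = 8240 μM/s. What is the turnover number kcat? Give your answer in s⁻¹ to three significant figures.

kcat = Vmax/[E]total = 8240 μM/s / 2.22 μM = 3710 s⁻¹.

3710 s⁻¹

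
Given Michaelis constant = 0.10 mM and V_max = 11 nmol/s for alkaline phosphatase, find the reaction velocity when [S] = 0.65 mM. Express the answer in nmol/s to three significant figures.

[S]/(Km+[S]) = 0.65/0.7500 = 0.8667, the fractional saturation.
v = 0.8667 × Vmax = 0.8667 × 11 = 9.53 nmol/s.

9.53 nmol/s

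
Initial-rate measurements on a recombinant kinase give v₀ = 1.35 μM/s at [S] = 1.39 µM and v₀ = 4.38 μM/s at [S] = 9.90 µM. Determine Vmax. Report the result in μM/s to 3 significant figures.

6.92 μM/s

From v = Vmax[S]/(Km+[S]), each point gives Vmax = v(Km+[S])/[S].
Equating: 1.35(Km+1.39)/1.39 = 4.38(Km+9.90)/9.90.
0.9712·Km + 1.35 = 0.4424·Km + 4.38, so (0.9712 − 0.4424)·Km = 4.38 − 1.35.
Km = 3.030/0.5288 = 5.73 µM; then Vmax = 1.35(5.73+1.39)/1.39 = 6.92 μM/s.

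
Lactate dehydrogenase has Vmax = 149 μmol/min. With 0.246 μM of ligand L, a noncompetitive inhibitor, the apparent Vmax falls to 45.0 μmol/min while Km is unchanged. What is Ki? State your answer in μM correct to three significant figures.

Noncompetitive: Vmax,app = Vmax/α with α = 1 + [I]/Ki.
α = Vmax/Vmax,app = 149/45.0 = 3.311.
Since α = 1 + [I]/Ki, [I]/Ki = 3.311 − 1 = 2.311 and Ki = 0.246/2.311 = 0.106 μM.

0.106 μM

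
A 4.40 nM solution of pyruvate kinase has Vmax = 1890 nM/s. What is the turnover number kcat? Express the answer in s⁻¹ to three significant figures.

kcat = Vmax/[E]total = 1890 nM/s / 4.40 nM = 430 s⁻¹.

430 s⁻¹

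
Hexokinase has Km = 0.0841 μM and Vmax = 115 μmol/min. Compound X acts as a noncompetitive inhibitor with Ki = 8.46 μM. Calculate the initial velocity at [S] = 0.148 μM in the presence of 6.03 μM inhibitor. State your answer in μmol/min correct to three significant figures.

α = 1 + [I]/Ki = 1 + 6.03/8.46 = 1.713.
For a noncompetitive inhibitor, Vmax is reduced to Vmax/α while Km is unchanged: Km,app = 0.0841 μM, Vmax,app = 67.1 μmol/min.
v = Vmax,app·[S]/(Km,app + [S]) = 67.1 × 0.148/(0.0841 + 0.148) = 42.8 μmol/min.

42.8 μmol/min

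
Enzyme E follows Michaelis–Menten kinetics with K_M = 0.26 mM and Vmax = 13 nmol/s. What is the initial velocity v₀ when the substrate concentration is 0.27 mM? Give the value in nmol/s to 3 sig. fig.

6.62 nmol/s

v = Vmax·[S]/(Km + [S]) = 13 × 0.27 / (0.26 + 0.27)
  = 3.510 / 0.5300 = 6.62 nmol/s.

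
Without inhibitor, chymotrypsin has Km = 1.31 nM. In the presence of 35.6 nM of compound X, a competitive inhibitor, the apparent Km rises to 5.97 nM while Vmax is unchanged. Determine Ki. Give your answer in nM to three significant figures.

10.0 nM

Competitive: Km,app = α·Km with α = 1 + [I]/Ki.
α = Km,app/Km = 5.97/1.31 = 4.557.
Ki = [I]/(α − 1) = 35.6/3.557 = 10.0 nM.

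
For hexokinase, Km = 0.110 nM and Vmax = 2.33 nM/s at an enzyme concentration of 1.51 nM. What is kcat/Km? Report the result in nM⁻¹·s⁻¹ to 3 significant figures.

kcat = Vmax/[E]total = 2.33/1.51 = 1.54 s⁻¹.
kcat/Km = 1.54/0.110 = 14.0 nM⁻¹·s⁻¹.

14.0 nM⁻¹·s⁻¹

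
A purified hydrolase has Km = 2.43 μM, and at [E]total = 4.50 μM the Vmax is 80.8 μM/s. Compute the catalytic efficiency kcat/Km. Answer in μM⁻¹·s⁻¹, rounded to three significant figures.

7.39 μM⁻¹·s⁻¹

kcat = Vmax/[E]total = 80.8/4.50 = 18.0 s⁻¹.
kcat/Km = 18.0/2.43 = 7.39 μM⁻¹·s⁻¹.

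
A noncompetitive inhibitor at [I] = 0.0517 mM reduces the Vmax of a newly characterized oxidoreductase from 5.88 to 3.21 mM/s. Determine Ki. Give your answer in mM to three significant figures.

0.0622 mM

Noncompetitive: Vmax,app = Vmax/α with α = 1 + [I]/Ki.
α = Vmax/Vmax,app = 5.88/3.21 = 1.832.
Since α = 1 + [I]/Ki, [I]/Ki = 1.832 − 1 = 0.8318 and Ki = 0.0517/0.8318 = 0.0622 mM.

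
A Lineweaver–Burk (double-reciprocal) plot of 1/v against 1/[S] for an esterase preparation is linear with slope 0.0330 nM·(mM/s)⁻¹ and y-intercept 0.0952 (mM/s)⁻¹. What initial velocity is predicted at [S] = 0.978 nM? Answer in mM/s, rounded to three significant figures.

The y-intercept is 1/Vmax, so Vmax = 1/0.0952 = 10.5 mM/s.
The slope is Km/Vmax, so Km = 0.0330 × 10.5 = 0.347 nM.
Then v = 10.5 × 0.978/(0.347 + 0.978) = 7.76 mM/s.

7.76 mM/s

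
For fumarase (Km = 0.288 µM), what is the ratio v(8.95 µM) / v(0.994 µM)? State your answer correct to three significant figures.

Since Vmax cancels, v₂/v₁ = [S]₂(Km+[S]₁) / [S]₁(Km+[S]₂).
= 8.95×(0.288+0.994) / (0.994×(0.288+8.95)) = 11.47/9.183 = 1.25.

1.25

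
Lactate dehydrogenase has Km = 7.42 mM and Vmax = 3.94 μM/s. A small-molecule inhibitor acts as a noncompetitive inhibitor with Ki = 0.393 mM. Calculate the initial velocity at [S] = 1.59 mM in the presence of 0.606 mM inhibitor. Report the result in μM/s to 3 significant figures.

0.274 μM/s

α = 1 + [I]/Ki = 1 + 0.606/0.393 = 2.542.
For a noncompetitive inhibitor, Vmax is reduced to Vmax/α while Km is unchanged: Km,app = 7.42 mM, Vmax,app = 1.55 μM/s.
v = Vmax,app·[S]/(Km,app + [S]) = 1.55 × 1.59/(7.42 + 1.59) = 0.274 μM/s.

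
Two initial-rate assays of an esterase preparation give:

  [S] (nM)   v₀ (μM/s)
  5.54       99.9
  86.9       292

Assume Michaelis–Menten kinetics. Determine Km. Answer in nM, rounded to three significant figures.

13.1 nM

In reciprocal form, 1/v = (Km/Vmax)·(1/[S]) + 1/Vmax. The two points give (1/[S], 1/v) = (0.1805, 0.01001) and (0.01151, 0.003425).
Slope = (0.01001 − 0.003425)/(0.1805 − 0.01151) = 0.03897; intercept = 0.01001 − 0.03897×0.1805 = 0.002976.
Vmax = 1/intercept = 336 μM/s; Km = slope × Vmax = 0.03897 × 336 = 13.1 nM.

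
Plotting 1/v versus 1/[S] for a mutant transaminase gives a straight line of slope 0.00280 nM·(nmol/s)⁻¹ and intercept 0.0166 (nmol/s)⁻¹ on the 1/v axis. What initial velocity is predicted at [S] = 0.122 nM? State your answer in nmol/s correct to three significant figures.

25.3 nmol/s

The y-intercept is 1/Vmax, so Vmax = 1/0.0166 = 60.2 nmol/s.
The slope is Km/Vmax, so Km = 0.00280 × 60.2 = 0.169 nM.
Then v = 60.2 × 0.122/(0.169 + 0.122) = 25.3 nmol/s.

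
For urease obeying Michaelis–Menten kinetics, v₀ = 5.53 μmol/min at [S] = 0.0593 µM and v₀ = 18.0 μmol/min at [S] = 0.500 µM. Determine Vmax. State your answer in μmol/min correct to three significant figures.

In reciprocal form, 1/v = (Km/Vmax)·(1/[S]) + 1/Vmax. The two points give (1/[S], 1/v) = (16.86, 0.1808) and (2.000, 0.05556).
Slope = (0.1808 − 0.05556)/(16.86 − 2.000) = 0.008429; intercept = 0.1808 − 0.008429×16.86 = 0.03870.
Vmax = 1/intercept = 25.8 μmol/min; Km = slope × Vmax = 0.008429 × 25.8 = 0.218 µM.

25.8 μmol/min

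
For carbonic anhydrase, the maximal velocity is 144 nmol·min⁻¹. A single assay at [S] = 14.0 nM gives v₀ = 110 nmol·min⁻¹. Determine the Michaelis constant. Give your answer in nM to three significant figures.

4.33 nM

v/Vmax = 110/144 = 0.7639 = [S]/(Km+[S]).
So Km + [S] = [S]/0.7639 = 18.33 nM, giving Km = 18.33 − 14.0 = 4.33 nM.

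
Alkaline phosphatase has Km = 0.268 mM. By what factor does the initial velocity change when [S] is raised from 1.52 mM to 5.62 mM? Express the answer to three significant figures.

1.12

Since Vmax cancels, v₂/v₁ = [S]₂(Km+[S]₁) / [S]₁(Km+[S]₂).
= 5.62×(0.268+1.52) / (1.52×(0.268+5.62)) = 10.05/8.950 = 1.12.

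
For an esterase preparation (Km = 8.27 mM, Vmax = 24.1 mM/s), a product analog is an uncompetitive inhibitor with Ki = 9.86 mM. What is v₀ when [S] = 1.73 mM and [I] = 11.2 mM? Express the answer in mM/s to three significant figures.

α = 1 + [I]/Ki = 1 + 11.2/9.86 = 2.136.
For an uncompetitive inhibitor, both parameters are divided by α, giving Vmax/α and Km/α: Km,app = 3.87 mM, Vmax,app = 11.3 mM/s.
v = Vmax,app·[S]/(Km,app + [S]) = 11.3 × 1.73/(3.87 + 1.73) = 3.48 mM/s.

3.48 mM/s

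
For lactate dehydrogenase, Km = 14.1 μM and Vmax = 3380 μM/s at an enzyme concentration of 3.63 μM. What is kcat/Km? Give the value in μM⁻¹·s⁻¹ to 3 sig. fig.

66.0 μM⁻¹·s⁻¹

kcat = Vmax/[E]total = 3380/3.63 = 931 s⁻¹.
kcat/Km = 931/14.1 = 66.0 μM⁻¹·s⁻¹.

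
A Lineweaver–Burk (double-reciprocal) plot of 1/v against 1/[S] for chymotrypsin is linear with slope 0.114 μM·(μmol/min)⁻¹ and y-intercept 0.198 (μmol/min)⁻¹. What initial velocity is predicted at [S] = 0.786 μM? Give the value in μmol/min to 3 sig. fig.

The y-intercept is 1/Vmax, so Vmax = 1/0.198 = 5.05 μmol/min.
The slope is Km/Vmax, so Km = 0.114 × 5.05 = 0.576 μM.
Then v = 5.05 × 0.786/(0.576 + 0.786) = 2.92 μmol/min.

2.92 μmol/min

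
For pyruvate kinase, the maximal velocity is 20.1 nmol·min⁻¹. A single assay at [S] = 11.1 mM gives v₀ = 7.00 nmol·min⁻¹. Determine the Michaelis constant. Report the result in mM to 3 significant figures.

20.8 mM

From v = Vmax[S]/(Km+[S]), Km = [S](Vmax − v)/v.
Km = 11.1 × (20.1 − 7.00) / 7.00 = 145.4/7.00 = 20.8 mM.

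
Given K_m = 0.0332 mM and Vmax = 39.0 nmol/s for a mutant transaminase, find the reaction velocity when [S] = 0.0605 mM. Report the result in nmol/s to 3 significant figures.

25.2 nmol/s

[S]/(Km+[S]) = 0.0605/0.09370 = 0.6457, the fractional saturation.
v = 0.6457 × Vmax = 0.6457 × 39.0 = 25.2 nmol/s.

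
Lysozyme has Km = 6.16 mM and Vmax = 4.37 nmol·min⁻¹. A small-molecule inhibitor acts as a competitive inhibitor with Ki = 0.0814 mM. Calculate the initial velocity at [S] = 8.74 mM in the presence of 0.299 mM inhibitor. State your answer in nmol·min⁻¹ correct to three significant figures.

1.02 nmol·min⁻¹

α = 1 + [I]/Ki = 1 + 0.299/0.0814 = 4.673.
For a competitive inhibitor, Vmax is unchanged and the apparent Km becomes α·Km: Km,app = 28.8 mM, Vmax,app = 4.37 nmol·min⁻¹.
v = Vmax,app·[S]/(Km,app + [S]) = 4.37 × 8.74/(28.8 + 8.74) = 1.02 nmol·min⁻¹.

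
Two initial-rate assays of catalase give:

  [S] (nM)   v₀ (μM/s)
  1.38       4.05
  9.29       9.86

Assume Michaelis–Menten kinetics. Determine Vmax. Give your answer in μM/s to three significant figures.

From v = Vmax[S]/(Km+[S]), each point gives Vmax = v(Km+[S])/[S].
Equating: 4.05(Km+1.38)/1.38 = 9.86(Km+9.29)/9.29.
2.935·Km + 4.05 = 1.061·Km + 9.86, so (2.935 − 1.061)·Km = 9.86 − 4.05.
Km = 5.810/1.873 = 3.10 nM; then Vmax = 4.05(3.10+1.38)/1.38 = 13.2 μM/s.

13.2 μM/s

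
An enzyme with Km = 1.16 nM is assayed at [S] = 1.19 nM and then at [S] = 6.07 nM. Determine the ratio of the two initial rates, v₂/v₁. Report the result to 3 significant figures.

The fractional saturations are [S]/(Km+[S]) = 1.19/2.350 = 0.5064 and 6.07/7.230 = 0.8396.
v₂/v₁ is just their ratio: 0.8396/0.5064 = 1.66.

1.66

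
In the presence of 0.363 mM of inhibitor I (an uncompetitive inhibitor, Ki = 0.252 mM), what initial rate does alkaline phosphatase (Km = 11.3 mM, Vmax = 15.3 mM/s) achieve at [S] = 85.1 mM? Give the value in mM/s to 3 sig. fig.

5.95 mM/s

With α = 1 + [I]/Ki = 1 + 0.363/0.252 = 2.440, the uncompetitive rate law is v = (Vmax/α)·[S] / (Km/α + [S]).
v = (15.3/2.440)×85.1 / (11.3/2.440 + 85.1) = 533.5/89.73 = 5.95 mM/s.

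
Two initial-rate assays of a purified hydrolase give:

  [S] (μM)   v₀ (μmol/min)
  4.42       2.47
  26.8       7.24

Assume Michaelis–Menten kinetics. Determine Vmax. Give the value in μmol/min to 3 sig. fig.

11.7 μmol/min

In reciprocal form, 1/v = (Km/Vmax)·(1/[S]) + 1/Vmax. The two points give (1/[S], 1/v) = (0.2262, 0.4049) and (0.03731, 0.1381).
Slope = (0.4049 − 0.1381)/(0.2262 − 0.03731) = 1.412; intercept = 0.4049 − 1.412×0.2262 = 0.08544.
Vmax = 1/intercept = 11.7 μmol/min; Km = slope × Vmax = 1.412 × 11.7 = 16.5 μM.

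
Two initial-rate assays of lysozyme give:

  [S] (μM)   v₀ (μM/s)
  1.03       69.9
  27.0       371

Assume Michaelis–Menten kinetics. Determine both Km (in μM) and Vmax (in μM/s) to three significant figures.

In reciprocal form, 1/v = (Km/Vmax)·(1/[S]) + 1/Vmax. The two points give (1/[S], 1/v) = (0.9709, 0.01431) and (0.03704, 0.002695).
Slope = (0.01431 − 0.002695)/(0.9709 − 0.03704) = 0.01243; intercept = 0.01431 − 0.01243×0.9709 = 0.002235.
Vmax = 1/intercept = 447 μM/s; Km = slope × Vmax = 0.01243 × 447 = 5.56 μM.

Km = 5.56 μM; Vmax = 447 μM/s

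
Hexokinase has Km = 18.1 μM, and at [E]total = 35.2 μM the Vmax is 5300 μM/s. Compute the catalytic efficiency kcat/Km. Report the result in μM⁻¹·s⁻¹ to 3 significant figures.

kcat = Vmax/[E]total = 5300/35.2 = 151 s⁻¹.
kcat/Km = 151/18.1 = 8.32 μM⁻¹·s⁻¹.

8.32 μM⁻¹·s⁻¹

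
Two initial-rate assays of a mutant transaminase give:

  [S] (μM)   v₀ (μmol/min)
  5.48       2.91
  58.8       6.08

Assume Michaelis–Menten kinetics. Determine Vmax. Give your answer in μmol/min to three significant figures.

From v = Vmax[S]/(Km+[S]), each point gives Vmax = v(Km+[S])/[S].
Equating: 2.91(Km+5.48)/5.48 = 6.08(Km+58.8)/58.8.
0.5310·Km + 2.91 = 0.1034·Km + 6.08, so (0.5310 − 0.1034)·Km = 6.08 − 2.91.
Km = 3.170/0.4276 = 7.41 μM; then Vmax = 2.91(7.41+5.48)/5.48 = 6.85 μmol/min.

6.85 μmol/min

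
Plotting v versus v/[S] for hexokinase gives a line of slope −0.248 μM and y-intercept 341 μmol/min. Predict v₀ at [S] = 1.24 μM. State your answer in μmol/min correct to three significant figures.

In the Eadie–Hofstee form v = Vmax − Km·(v/[S]), the slope is −Km and the intercept is Vmax, so Km = 0.248 μM and Vmax = 341 μmol/min.
v = 341 × 1.24/(0.248 + 1.24) = 284 μmol/min.

284 μmol/min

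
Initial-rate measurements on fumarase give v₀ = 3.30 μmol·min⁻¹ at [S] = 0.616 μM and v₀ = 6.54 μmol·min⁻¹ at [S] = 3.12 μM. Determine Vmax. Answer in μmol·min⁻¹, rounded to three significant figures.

From v = Vmax[S]/(Km+[S]), each point gives Vmax = v(Km+[S])/[S].
Equating: 3.30(Km+0.616)/0.616 = 6.54(Km+3.12)/3.12.
5.357·Km + 3.30 = 2.096·Km + 6.54, so (5.357 − 2.096)·Km = 6.54 − 3.30.
Km = 3.240/3.261 = 0.994 μM; then Vmax = 3.30(0.994+0.616)/0.616 = 8.62 μmol·min⁻¹.

8.62 μmol·min⁻¹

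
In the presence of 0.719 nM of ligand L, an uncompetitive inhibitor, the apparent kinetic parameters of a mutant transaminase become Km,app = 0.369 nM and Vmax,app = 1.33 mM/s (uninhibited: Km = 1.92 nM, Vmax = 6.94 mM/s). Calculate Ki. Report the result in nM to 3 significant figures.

0.170 nM

Uncompetitive: Vmax,app = Vmax/α (and Km,app = Km/α) with α = 1 + [I]/Ki.
α = Vmax/Vmax,app = 6.94/1.33 = 5.218.
Ki = [I]/(α − 1) = 0.719/4.218 = 0.170 nM.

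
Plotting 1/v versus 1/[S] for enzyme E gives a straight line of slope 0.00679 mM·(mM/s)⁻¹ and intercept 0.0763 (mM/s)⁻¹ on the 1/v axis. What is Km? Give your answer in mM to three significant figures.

0.0890 mM

y-intercept = 1/Vmax ⇒ Vmax = 13.1 mM/s; slope = Km/Vmax ⇒ Km = slope × Vmax.
Km = 0.00679 × 13.1 = 0.0890 mM.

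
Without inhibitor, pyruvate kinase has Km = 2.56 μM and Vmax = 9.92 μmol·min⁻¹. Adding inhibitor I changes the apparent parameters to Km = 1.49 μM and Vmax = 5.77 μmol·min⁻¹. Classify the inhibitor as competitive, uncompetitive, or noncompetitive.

uncompetitive

Both Km and Vmax decrease by the same factor (~1.72-fold) — characteristic of uncompetitive inhibition.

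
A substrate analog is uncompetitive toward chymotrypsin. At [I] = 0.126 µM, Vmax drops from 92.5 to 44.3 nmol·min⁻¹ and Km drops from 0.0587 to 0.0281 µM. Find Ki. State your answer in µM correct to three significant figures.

0.116 µM

Uncompetitive: Vmax,app = Vmax/α (and Km,app = Km/α) with α = 1 + [I]/Ki.
α = Vmax/Vmax,app = 92.5/44.3 = 2.088.
Since α = 1 + [I]/Ki, [I]/Ki = 2.088 − 1 = 1.088 and Ki = 0.126/1.088 = 0.116 µM.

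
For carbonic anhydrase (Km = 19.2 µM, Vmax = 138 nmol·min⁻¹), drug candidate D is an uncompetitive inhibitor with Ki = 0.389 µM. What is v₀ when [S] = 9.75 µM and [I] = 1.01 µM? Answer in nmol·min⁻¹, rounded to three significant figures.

24.8 nmol·min⁻¹

α = 1 + [I]/Ki = 1 + 1.01/0.389 = 3.596.
For an uncompetitive inhibitor, both parameters are divided by α, giving Vmax/α and Km/α: Km,app = 5.34 µM, Vmax,app = 38.4 nmol·min⁻¹.
v = Vmax,app·[S]/(Km,app + [S]) = 38.4 × 9.75/(5.34 + 9.75) = 24.8 nmol·min⁻¹.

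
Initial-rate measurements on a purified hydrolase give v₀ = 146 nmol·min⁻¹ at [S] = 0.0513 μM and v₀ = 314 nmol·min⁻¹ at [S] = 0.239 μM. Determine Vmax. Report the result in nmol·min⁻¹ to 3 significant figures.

458 nmol·min⁻¹

In reciprocal form, 1/v = (Km/Vmax)·(1/[S]) + 1/Vmax. The two points give (1/[S], 1/v) = (19.49, 0.006849) and (4.184, 0.003185).
Slope = (0.006849 − 0.003185)/(19.49 − 4.184) = 0.0002394; intercept = 0.006849 − 0.0002394×19.49 = 0.002183.
Vmax = 1/intercept = 458 nmol·min⁻¹; Km = slope × Vmax = 0.0002394 × 458 = 0.110 μM.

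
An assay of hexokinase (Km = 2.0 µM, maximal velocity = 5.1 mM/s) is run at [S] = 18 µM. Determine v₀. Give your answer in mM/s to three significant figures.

[S]/(Km+[S]) = 18/20.00 = 0.9000, the fractional saturation.
v = 0.9000 × Vmax = 0.9000 × 5.1 = 4.59 mM/s.

4.59 mM/s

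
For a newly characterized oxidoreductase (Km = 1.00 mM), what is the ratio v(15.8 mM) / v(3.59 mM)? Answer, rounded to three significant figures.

1.20

Since Vmax cancels, v₂/v₁ = [S]₂(Km+[S]₁) / [S]₁(Km+[S]₂).
= 15.8×(1.00+3.59) / (3.59×(1.00+15.8)) = 72.52/60.31 = 1.20.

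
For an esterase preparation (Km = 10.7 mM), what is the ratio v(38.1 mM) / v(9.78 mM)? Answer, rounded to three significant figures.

1.63

The fractional saturations are [S]/(Km+[S]) = 9.78/20.48 = 0.4775 and 38.1/48.80 = 0.7807.
v₂/v₁ is just their ratio: 0.7807/0.4775 = 1.63.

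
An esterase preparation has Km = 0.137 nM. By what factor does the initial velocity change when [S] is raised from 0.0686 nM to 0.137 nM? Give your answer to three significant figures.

1.50

Since Vmax cancels, v₂/v₁ = [S]₂(Km+[S]₁) / [S]₁(Km+[S]₂).
= 0.137×(0.137+0.0686) / (0.0686×(0.137+0.137)) = 0.02817/0.01880 = 1.50.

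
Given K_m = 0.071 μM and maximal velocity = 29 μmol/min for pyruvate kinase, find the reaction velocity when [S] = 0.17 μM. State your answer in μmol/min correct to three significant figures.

v = Vmax·[S]/(Km + [S]) = 29 × 0.17 / (0.071 + 0.17)
  = 4.930 / 0.2410 = 20.5 μmol/min.

20.5 μmol/min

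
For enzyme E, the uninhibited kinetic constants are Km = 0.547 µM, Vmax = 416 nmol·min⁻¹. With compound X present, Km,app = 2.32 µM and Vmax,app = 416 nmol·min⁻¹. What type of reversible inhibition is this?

competitive

Km increases (0.547 → 2.32 µM) while Vmax is unchanged — the hallmark of competitive inhibition.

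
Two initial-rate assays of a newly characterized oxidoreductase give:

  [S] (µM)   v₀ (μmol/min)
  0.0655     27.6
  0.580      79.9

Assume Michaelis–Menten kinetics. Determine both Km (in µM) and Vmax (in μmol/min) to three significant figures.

From v = Vmax[S]/(Km+[S]), each point gives Vmax = v(Km+[S])/[S].
Equating: 27.6(Km+0.0655)/0.0655 = 79.9(Km+0.580)/0.580.
421.4·Km + 27.6 = 137.8·Km + 79.9, so (421.4 − 137.8)·Km = 79.9 − 27.6.
Km = 52.30/283.6 = 0.184 µM; then Vmax = 27.6(0.184+0.0655)/0.0655 = 105 μmol/min.

Km = 0.184 µM; Vmax = 105 μmol/min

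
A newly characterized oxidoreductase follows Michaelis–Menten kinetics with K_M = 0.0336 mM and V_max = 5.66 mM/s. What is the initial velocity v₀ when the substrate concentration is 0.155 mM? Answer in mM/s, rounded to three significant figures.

4.65 mM/s

[S]/(Km+[S]) = 0.155/0.1886 = 0.8218, the fractional saturation.
v = 0.8218 × Vmax = 0.8218 × 5.66 = 4.65 mM/s.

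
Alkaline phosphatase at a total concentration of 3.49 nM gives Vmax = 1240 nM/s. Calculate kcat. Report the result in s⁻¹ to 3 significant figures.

kcat = Vmax/[E]total = 1240 nM/s / 3.49 nM = 355 s⁻¹.

355 s⁻¹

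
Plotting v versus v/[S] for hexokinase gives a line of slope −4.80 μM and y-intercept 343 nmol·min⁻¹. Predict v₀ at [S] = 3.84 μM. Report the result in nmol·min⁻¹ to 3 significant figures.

152 nmol·min⁻¹

In the Eadie–Hofstee form v = Vmax − Km·(v/[S]), the slope is −Km and the intercept is Vmax, so Km = 4.80 μM and Vmax = 343 nmol·min⁻¹.
v = 343 × 3.84/(4.80 + 3.84) = 152 nmol·min⁻¹.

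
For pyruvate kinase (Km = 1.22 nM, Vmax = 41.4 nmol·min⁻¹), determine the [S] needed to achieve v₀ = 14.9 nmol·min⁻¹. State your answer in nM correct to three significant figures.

0.686 nM

Rearranging v = Vmax[S]/(Km+[S]) gives [S] = Km·v/(Vmax − v).
[S] = 1.22 × 14.9 / (41.4 − 14.9) = 18.18/26.50 = 0.686 nM.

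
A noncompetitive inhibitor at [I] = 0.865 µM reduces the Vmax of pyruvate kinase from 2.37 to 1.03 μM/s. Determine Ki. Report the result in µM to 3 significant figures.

0.665 µM

Noncompetitive: Vmax,app = Vmax/α with α = 1 + [I]/Ki.
α = Vmax/Vmax,app = 2.37/1.03 = 2.301.
Since α = 1 + [I]/Ki, [I]/Ki = 2.301 − 1 = 1.301 and Ki = 0.865/1.301 = 0.665 µM.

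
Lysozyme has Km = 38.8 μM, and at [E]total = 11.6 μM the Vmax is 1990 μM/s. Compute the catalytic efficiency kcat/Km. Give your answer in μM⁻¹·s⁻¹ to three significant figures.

kcat = Vmax/[E]total = 1990/11.6 = 172 s⁻¹.
kcat/Km = 172/38.8 = 4.42 μM⁻¹·s⁻¹.

4.42 μM⁻¹·s⁻¹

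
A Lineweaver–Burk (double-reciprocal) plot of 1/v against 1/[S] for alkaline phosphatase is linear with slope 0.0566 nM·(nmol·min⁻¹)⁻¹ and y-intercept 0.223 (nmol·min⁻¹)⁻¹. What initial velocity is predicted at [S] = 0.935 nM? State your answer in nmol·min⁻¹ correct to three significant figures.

The y-intercept is 1/Vmax, so Vmax = 1/0.223 = 4.48 nmol·min⁻¹.
The slope is Km/Vmax, so Km = 0.0566 × 4.48 = 0.254 nM.
Then v = 4.48 × 0.935/(0.254 + 0.935) = 3.53 nmol·min⁻¹.

3.53 nmol·min⁻¹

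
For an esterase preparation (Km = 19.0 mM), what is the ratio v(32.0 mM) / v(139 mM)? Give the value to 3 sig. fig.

0.713

The fractional saturations are [S]/(Km+[S]) = 139/158.0 = 0.8797 and 32.0/51.00 = 0.6275.
v₂/v₁ is just their ratio: 0.6275/0.8797 = 0.713.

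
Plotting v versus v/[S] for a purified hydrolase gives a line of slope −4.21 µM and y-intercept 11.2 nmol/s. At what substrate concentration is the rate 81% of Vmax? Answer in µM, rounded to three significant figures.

17.9 µM

The Eadie–Hofstee slope gives Km = 4.21 µM (slope = −Km).
v/Vmax = [S]/(Km+[S]) = 0.81 ⇒ [S] = Km·0.81/(1−0.81) = 4.21 × 4.263 = 17.9 µM.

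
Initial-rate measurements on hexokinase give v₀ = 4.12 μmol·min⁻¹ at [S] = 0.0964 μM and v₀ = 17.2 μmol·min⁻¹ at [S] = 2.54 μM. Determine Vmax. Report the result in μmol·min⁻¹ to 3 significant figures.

From v = Vmax[S]/(Km+[S]), each point gives Vmax = v(Km+[S])/[S].
Equating: 4.12(Km+0.0964)/0.0964 = 17.2(Km+2.54)/2.54.
42.74·Km + 4.12 = 6.772·Km + 17.2, so (42.74 − 6.772)·Km = 17.2 − 4.12.
Km = 13.08/35.97 = 0.364 μM; then Vmax = 4.12(0.364+0.0964)/0.0964 = 19.7 μmol·min⁻¹.

19.7 μmol·min⁻¹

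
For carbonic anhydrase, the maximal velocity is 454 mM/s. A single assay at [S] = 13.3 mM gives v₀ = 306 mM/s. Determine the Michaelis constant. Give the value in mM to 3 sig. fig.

From v = Vmax[S]/(Km+[S]), Km = [S](Vmax − v)/v.
Km = 13.3 × (454 − 306) / 306 = 1968/306 = 6.43 mM.

6.43 mM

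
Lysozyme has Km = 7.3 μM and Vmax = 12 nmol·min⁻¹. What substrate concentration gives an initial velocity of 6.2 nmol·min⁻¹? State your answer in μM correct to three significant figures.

7.80 μM

Rearranging v = Vmax[S]/(Km+[S]) gives [S] = Km·v/(Vmax − v).
[S] = 7.3 × 6.2 / (12 − 6.2) = 45.26/5.800 = 7.80 μM.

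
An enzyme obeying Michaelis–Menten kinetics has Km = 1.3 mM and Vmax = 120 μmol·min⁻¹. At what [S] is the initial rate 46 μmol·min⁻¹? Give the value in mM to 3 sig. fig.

0.808 mM

Rearranging v = Vmax[S]/(Km+[S]) gives [S] = Km·v/(Vmax − v).
[S] = 1.3 × 46 / (120 − 46) = 59.80/74.00 = 0.808 mM.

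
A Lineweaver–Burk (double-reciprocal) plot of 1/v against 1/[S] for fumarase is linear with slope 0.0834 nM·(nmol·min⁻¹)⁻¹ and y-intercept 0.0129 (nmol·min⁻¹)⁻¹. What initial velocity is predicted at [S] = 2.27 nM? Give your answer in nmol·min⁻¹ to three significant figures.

The y-intercept is 1/Vmax, so Vmax = 1/0.0129 = 77.5 nmol·min⁻¹.
The slope is Km/Vmax, so Km = 0.0834 × 77.5 = 6.47 nM.
Then v = 77.5 × 2.27/(6.47 + 2.27) = 20.1 nmol·min⁻¹.

20.1 nmol·min⁻¹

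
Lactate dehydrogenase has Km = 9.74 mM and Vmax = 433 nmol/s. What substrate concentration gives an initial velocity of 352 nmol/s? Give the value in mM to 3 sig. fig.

42.3 mM

Rearranging v = Vmax[S]/(Km+[S]) gives [S] = Km·v/(Vmax − v).
[S] = 9.74 × 352 / (433 − 352) = 3428/81.00 = 42.3 mM.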